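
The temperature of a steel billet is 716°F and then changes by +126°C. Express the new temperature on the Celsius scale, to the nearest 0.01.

Initial temperature in Celsius: (716 - 32) × 5/9 = 380.0000°C.
Final Celsius temperature: 380.0000 + 126.0000 = 506.0000°C.

506.00°C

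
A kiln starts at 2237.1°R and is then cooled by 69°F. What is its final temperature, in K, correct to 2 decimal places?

Initial temperature in Celsius: (2237.1 - 491.67) × 5/9 = 969.6833°C.
The 69°F change is an interval, so only the factor 5/9 applies: -69 × 5/9 = -38.3333°C.
Final Celsius temperature: 969.6833 - 38.3333 = 931.3500°C.
In kelvin: 931.3500 + 273.15 = 1204.50 K.

1204.50 K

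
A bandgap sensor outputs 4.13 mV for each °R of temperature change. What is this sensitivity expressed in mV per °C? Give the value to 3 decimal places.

7.434 mV per °C

The quantity depends on a temperature interval, so only the ratio of degree sizes applies; the offset between the scales is irrelevant.
A change of 1°C is a change of 1.8°R, so per °C the value is 4.13 × 1.8 = 7.434.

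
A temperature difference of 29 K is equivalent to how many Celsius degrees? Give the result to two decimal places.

Kelvin and Celsius degrees are the same size, so the interval is unchanged: 29.00.

29.00°C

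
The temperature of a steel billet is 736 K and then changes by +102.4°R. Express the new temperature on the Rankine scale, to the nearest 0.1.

1427.2°R

Initial temperature in Celsius: 736 - 273.15 = 462.8500°C.
The 102.4°R change is an interval, so only the factor 5/9 applies: +102.4 × 5/9 = +56.8889°C.
Final Celsius temperature: 462.8500 + 56.8889 = 519.7389°C.
In Rankine: 519.7389 × 1.8 + 491.67 = 1427.2°R.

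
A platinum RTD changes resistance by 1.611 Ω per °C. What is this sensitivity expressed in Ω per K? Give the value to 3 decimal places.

The quantity depends on a temperature interval, so only the ratio of degree sizes applies; the offset between the scales is irrelevant.
A change of 1 K is a change of 1°C, so per K the value is 1.611 × 1 = 1.611.

1.611 Ω per K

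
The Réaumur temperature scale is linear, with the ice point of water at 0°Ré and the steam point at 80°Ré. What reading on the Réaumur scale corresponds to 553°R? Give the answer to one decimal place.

First in Celsius: (553 - 491.67) × 5/9 = 34.0722°C.
Linearly onto the Réaumur scale: 0 + (34.0722 / 100) × (80 - 0) = 27.3°Ré.

27.3°Ré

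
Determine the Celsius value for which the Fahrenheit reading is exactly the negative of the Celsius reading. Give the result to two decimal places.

-11.43°C

Let C be the Celsius reading. The Fahrenheit reading is F = 1.8·C + 32.
Require F = -1·C: 1.8·C + 32 = -1·C.
(2.8)·C = -32  ⇒  C = -11.43.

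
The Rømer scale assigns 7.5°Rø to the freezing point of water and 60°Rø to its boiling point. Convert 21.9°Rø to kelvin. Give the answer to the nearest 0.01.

Linear interpolation between the fixed points: C = (21.9 - 7.5) × 100 / (60 - 7.5) = 27.4286°C.
Then 27.4286 + 273.15 = 300.58 K.

300.58 K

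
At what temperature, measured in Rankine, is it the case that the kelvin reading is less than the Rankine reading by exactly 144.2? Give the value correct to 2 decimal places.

324.45°R

Let R be the Rankine reading. The kelvin reading is K = 5/9·R.
Require K - R = -144.2: (-4/9)·R = -144.2.
R = (-144.2) / (-4/9) = 324.45.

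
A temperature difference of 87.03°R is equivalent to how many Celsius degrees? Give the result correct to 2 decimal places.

48.35°C

For a temperature interval the offset drops out; only the factor 5/9 applies.
87.03 × 5/9 = 48.35.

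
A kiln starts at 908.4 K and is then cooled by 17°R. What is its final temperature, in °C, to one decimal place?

Initial temperature in Celsius: 908.4 - 273.15 = 635.2500°C.
The 17°R change is an interval, so only the factor 5/9 applies: -17 × 5/9 = -9.4444°C.
Final Celsius temperature: 635.2500 - 9.4444 = 625.8056°C.

625.8°C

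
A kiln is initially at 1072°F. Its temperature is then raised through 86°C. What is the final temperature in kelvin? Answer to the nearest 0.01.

Initial temperature in Celsius: (1072 - 32) × 5/9 = 577.7778°C.
Final Celsius temperature: 577.7778 + 86.0000 = 663.7778°C.
In kelvin: 663.7778 + 273.15 = 936.93 K.

936.93 K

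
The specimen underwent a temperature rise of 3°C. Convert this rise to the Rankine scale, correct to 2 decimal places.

5.40°R

For a temperature interval the offset drops out; only the factor 1.8 applies.
3 × 1.8 = 5.40.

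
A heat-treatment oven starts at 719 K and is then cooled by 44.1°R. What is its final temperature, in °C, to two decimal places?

Initial temperature in Celsius: 719 - 273.15 = 445.8500°C.
The 44.1°R change is an interval, so only the factor 5/9 applies: -44.1 × 5/9 = -24.5000°C.
Final Celsius temperature: 445.8500 - 24.5000 = 421.3500°C.

421.35°C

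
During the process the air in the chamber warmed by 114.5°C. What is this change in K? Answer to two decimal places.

114.50 K

Celsius and kelvin degrees are the same size, so the interval is unchanged: 114.50.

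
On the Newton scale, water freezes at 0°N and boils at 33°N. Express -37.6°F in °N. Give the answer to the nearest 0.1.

-12.8°N

First in Celsius: (-37.6 - 32) × 5/9 = -38.6667°C.
Linearly onto the Newton scale: 0 + (-38.6667 / 100) × (33 - 0) = -12.8°N.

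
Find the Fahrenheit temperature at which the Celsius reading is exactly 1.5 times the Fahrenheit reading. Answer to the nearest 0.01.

-18.82°F

Let F be the Fahrenheit reading. The Celsius reading is C = 5/9·F - 17.7778.
Require C = 1.5·F: 5/9·F - 17.7778 = 1.5·F.
(-17/18)·F = 17.7778  ⇒  F = -18.82.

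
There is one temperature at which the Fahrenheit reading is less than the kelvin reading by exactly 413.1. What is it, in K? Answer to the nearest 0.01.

Let K be the kelvin reading. The Fahrenheit reading is F = 1.8·K - 459.67.
Require F - K = -413.1: (0.8)·K - 459.67 = -413.1.
K = (-413.1 + 459.67) / (0.8) = 58.21.

58.21 K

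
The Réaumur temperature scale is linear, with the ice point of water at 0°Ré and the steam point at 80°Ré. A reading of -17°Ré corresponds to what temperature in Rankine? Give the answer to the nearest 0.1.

453.4°R

Linear interpolation between the fixed points: C = (-17 - 0) × 100 / (80 - 0) = -21.2500°C.
Then -21.2500 × 1.8 + 491.67 = 453.4°R.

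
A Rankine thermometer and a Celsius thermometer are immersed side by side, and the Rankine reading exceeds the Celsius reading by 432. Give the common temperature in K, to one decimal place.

198.6 K

Let x be the Rankine reading; then the Celsius reading is 5/9·x - 273.15.
(5/9·x - 273.15) - x = -432  ⇒  (-4/9)·x = -158.85  ⇒  x = 357.4125°R.
In Celsius: (357.4125 - 491.67) × 5/9 = -74.5875°C.
In kelvin: -74.5875 + 273.15 = 198.6 K.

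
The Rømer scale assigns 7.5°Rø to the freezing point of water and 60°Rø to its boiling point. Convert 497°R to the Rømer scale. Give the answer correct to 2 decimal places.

First in Celsius: (497 - 491.67) × 5/9 = 2.9611°C.
Linearly onto the Rømer scale: 7.5 + (2.9611 / 100) × (60 - 7.5) = 9.05°Rø.

9.05°Rø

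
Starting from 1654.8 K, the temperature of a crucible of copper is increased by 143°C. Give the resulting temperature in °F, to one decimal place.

Initial temperature in Celsius: 1654.8 - 273.15 = 1381.6500°C.
Final Celsius temperature: 1381.6500 + 143.0000 = 1524.6500°C.
In Fahrenheit: 1524.6500 × 1.8 + 32 = 2776.4°F.

2776.4°F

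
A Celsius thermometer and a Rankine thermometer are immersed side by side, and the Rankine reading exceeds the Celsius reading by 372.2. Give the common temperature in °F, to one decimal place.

Let x be the Celsius reading; then the Rankine reading is 1.8·x + 491.67.
(1.8·x + 491.67) - x = 372.2  ⇒  (0.8)·x = -119.47  ⇒  x = -149.3375°C.
In Fahrenheit: -149.3375 × 1.8 + 32 = -236.8°F.

-236.8°F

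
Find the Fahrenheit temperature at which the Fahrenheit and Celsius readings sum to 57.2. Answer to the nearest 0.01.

48.20°F

Let F be the Fahrenheit reading. The Celsius reading is C = 5/9·F - 17.7778.
Require F + C = 57.2: (14/9)·F - 17.7778 = 57.2.
F = (57.2 + 17.7778) / (14/9) = 48.20.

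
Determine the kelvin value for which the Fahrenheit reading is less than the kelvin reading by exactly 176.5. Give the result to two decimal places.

Let K be the kelvin reading. The Fahrenheit reading is F = 1.8·K - 459.67.
Require F - K = -176.5: (0.8)·K - 459.67 = -176.5.
K = (-176.5 + 459.67) / (0.8) = 353.96.

353.96 K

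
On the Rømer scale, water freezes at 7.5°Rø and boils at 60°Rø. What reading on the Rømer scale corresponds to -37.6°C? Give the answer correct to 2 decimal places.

Linearly onto the Rømer scale: 7.5 + (-37.6000 / 100) × (60 - 7.5) = -12.24°Rø.

-12.24°Rø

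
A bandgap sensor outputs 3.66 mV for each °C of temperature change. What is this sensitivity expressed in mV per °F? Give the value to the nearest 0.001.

2.033 mV per °F

The quantity depends on a temperature interval, so only the ratio of degree sizes applies; the offset between the scales is irrelevant.
A change of 1°F is a change of 5/9°C, so per °F the value is 3.66 × 5/9 = 2.033.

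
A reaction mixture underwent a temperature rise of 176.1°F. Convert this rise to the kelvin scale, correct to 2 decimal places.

97.83 K

For a temperature interval the offset drops out; only the factor 5/9 applies.
176.1 × 5/9 = 97.83.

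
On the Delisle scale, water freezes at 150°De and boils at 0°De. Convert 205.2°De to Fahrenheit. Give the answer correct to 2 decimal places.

Linear interpolation between the fixed points: C = (205.2 - 150) × 100 / (0 - 150) = -36.8000°C.
Then -36.8000 × 1.8 + 32 = -34.24°F.

-34.24°F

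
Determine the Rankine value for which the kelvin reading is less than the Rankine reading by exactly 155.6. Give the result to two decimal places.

Let R be the Rankine reading. The kelvin reading is K = 5/9·R.
Require K - R = -155.6: (-4/9)·R = -155.6.
R = (-155.6) / (-4/9) = 350.10.

350.10°R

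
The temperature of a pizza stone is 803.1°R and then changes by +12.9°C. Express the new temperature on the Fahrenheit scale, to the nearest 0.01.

Initial temperature in Celsius: (803.1 - 491.67) × 5/9 = 173.0167°C.
Final Celsius temperature: 173.0167 + 12.9000 = 185.9167°C.
In Fahrenheit: 185.9167 × 1.8 + 32 = 366.65°F.

366.65°F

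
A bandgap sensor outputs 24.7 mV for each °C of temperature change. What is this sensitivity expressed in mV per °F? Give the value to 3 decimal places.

Since only a temperature interval is involved, the additive offset between the scales drops out.
A change of 1°F is a change of 5/9°C, so per °F the value is 24.7 × 5/9 = 13.722.

13.722 mV per °F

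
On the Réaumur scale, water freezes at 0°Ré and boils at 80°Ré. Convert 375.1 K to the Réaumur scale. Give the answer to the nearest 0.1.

81.6°Ré

First in Celsius: 375.1 - 273.15 = 101.9500°C.
Linearly onto the Réaumur scale: 0 + (101.9500 / 100) × (80 - 0) = 81.6°Ré.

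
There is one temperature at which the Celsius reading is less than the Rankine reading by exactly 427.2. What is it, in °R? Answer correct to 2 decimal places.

346.61°R

Let R be the Rankine reading. The Celsius reading is C = 5/9·R - 273.15.
Require C - R = -427.2: (-4/9)·R - 273.15 = -427.2.
R = (-427.2 + 273.15) / (-4/9) = 346.61.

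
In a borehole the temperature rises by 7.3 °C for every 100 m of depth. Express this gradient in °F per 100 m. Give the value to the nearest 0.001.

13.140 °F/100 m

Since only a temperature interval is involved, the additive offset between the scales drops out.
A change of 1°C is a change of 1.8°F, so 7.3 × 1.8 = 13.140.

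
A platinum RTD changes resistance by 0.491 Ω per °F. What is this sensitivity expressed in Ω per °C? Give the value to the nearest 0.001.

Since only a temperature interval is involved, the additive offset between the scales drops out.
A change of 1°C is a change of 1.8°F, so per °C the value is 0.491 × 1.8 = 0.884.

0.884 Ω per °C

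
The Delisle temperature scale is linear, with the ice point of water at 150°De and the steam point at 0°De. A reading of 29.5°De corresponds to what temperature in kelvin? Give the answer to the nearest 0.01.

Linear interpolation between the fixed points: C = (29.5 - 150) × 100 / (0 - 150) = 80.3333°C.
Then 80.3333 + 273.15 = 353.48 K.

353.48 K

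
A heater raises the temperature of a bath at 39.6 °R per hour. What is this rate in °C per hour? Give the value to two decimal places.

The quantity depends on a temperature interval, so only the ratio of degree sizes applies; the offset between the scales is irrelevant.
A change of 1°R is a change of 5/9°C, so 39.6 × 5/9 = 22.00.

22.00 °C/hour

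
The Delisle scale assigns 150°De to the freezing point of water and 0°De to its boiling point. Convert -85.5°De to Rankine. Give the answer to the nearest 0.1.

Linear interpolation between the fixed points: C = (-85.5 - 150) × 100 / (0 - 150) = 157.0000°C.
Then 157.0000 × 1.8 + 491.67 = 774.3°R.

774.3°R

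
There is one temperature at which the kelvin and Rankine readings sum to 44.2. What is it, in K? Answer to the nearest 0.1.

15.8 K

Let K be the kelvin reading. The Rankine reading is R = 1.8·K.
Require K + R = 44.2: (2.8)·K = 44.2.
K = (44.2) / (2.8) = 15.8.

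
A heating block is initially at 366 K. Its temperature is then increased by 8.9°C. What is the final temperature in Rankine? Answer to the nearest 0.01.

674.82°R

Initial temperature in Celsius: 366 - 273.15 = 92.8500°C.
Final Celsius temperature: 92.8500 + 8.9000 = 101.7500°C.
In Rankine: 101.7500 × 1.8 + 491.67 = 674.82°R.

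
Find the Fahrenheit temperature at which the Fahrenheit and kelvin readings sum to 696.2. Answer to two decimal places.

283.39°F

Let F be the Fahrenheit reading. The kelvin reading is K = 5/9·F + 255.372.
Require F + K = 696.2: (14/9)·F + 255.372 = 696.2.
F = (696.2 - 255.372) / (14/9) = 283.39.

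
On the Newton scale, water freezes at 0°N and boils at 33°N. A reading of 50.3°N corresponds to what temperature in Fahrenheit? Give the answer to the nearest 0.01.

306.36°F

Linear interpolation between the fixed points: C = (50.3 - 0) × 100 / (33 - 0) = 152.4242°C.
Then 152.4242 × 1.8 + 32 = 306.36°F.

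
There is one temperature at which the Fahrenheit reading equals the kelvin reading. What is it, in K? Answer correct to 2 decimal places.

574.59 K

Let K be the kelvin reading. The Fahrenheit reading is F = 1.8·K - 459.67.
Set F = K: 1.8·K - 459.67 = K.
(0.8)·K = 459.67  ⇒  K = 574.59.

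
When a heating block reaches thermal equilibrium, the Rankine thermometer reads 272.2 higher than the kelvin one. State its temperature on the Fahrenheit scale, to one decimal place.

152.8°F

Let x be the kelvin reading; then the Rankine reading is 1.8·x.
(1.8·x) - x = 272.2  ⇒  (0.8)·x = 272.2  ⇒  x = 340.2500 K.
In Celsius: 340.25 - 273.15 = 67.1000°C.
In Fahrenheit: 67.1000 × 1.8 + 32 = 152.8°F.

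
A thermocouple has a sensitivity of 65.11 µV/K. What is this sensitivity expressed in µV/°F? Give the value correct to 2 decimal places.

36.17 µV/°F

The quantity depends on a temperature interval, so only the ratio of degree sizes applies; the offset between the scales is irrelevant.
A change of 1°F is a change of 5/9 K, so per °F the value is 65.11 × 5/9 = 36.17.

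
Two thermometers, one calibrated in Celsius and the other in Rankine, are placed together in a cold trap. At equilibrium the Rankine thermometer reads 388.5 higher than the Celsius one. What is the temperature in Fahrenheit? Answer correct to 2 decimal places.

Let x be the Celsius reading; then the Rankine reading is 1.8·x + 491.67.
(1.8·x + 491.67) - x = 388.5  ⇒  (0.8)·x = -103.17  ⇒  x = -128.9625°C.
In Fahrenheit: -128.9625 × 1.8 + 32 = -200.13°F.

-200.13°F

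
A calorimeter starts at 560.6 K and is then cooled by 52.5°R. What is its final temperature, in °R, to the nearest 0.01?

Initial temperature in Celsius: 560.6 - 273.15 = 287.4500°C.
The 52.5°R change is an interval, so only the factor 5/9 applies: -52.5 × 5/9 = -29.1667°C.
Final Celsius temperature: 287.4500 - 29.1667 = 258.2833°C.
In Rankine: 258.2833 × 1.8 + 491.67 = 956.58°R.

956.58°R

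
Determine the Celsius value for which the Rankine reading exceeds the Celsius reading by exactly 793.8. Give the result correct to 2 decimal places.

Let C be the Celsius reading. The Rankine reading is R = 1.8·C + 491.67.
Require R - C = 793.8: (0.8)·C + 491.67 = 793.8.
C = (793.8 - 491.67) / (0.8) = 377.66.

377.66°C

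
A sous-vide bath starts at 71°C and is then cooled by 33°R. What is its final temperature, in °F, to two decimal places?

The 33°R change is an interval, so only the factor 5/9 applies: -33 × 5/9 = -18.3333°C.
Final Celsius temperature: 71.0000 - 18.3333 = 52.6667°C.
In Fahrenheit: 52.6667 × 1.8 + 32 = 126.80°F.

126.80°F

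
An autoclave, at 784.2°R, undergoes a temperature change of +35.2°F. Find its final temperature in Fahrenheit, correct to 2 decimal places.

Initial temperature in Celsius: (784.2 - 491.67) × 5/9 = 162.5167°C.
The 35.2°F change is an interval, so only the factor 5/9 applies: +35.2 × 5/9 = +19.5556°C.
Final Celsius temperature: 162.5167 + 19.5556 = 182.0722°C.
In Fahrenheit: 182.0722 × 1.8 + 32 = 359.73°F.

359.73°F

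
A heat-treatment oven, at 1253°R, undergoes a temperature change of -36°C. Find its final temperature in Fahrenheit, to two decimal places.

728.53°F

Initial temperature in Celsius: (1253 - 491.67) × 5/9 = 422.9611°C.
Final Celsius temperature: 422.9611 - 36.0000 = 386.9611°C.
In Fahrenheit: 386.9611 × 1.8 + 32 = 728.53°F.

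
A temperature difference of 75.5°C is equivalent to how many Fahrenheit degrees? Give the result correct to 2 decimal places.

135.90°F

An interval of 1°C corresponds to 1.8°F.
75.5 × 1.8 = 135.90.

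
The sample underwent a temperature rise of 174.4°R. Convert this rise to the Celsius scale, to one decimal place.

For a temperature interval the offset drops out; only the factor 5/9 applies.
174.4 × 5/9 = 96.9.

96.9°C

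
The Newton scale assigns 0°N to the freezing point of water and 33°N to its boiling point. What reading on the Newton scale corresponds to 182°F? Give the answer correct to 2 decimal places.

First in Celsius: (182 - 32) × 5/9 = 83.3333°C.
Linearly onto the Newton scale: 0 + (83.3333 / 100) × (33 - 0) = 27.50°N.

27.50°N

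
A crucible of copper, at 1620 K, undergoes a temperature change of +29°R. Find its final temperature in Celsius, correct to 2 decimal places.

1362.96°C

Initial temperature in Celsius: 1620 - 273.15 = 1346.8500°C.
The 29°R change is an interval, so only the factor 5/9 applies: +29 × 5/9 = +16.1111°C.
Final Celsius temperature: 1346.8500 + 16.1111 = 1362.9611°C.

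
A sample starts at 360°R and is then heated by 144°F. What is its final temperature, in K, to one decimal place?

Initial temperature in Celsius: (360 - 491.67) × 5/9 = -73.1500°C.
The 144°F change is an interval, so only the factor 5/9 applies: +144 × 5/9 = +80.0000°C.
Final Celsius temperature: -73.1500 + 80.0000 = 6.8500°C.
In kelvin: 6.8500 + 273.15 = 280.0 K.

280.0 K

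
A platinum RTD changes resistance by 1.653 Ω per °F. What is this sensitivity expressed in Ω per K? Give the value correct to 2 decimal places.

2.98 Ω per K

The quantity depends on a temperature interval, so only the ratio of degree sizes applies; the offset between the scales is irrelevant.
A change of 1 K is a change of 1.8°F, so per K the value is 1.653 × 1.8 = 2.98.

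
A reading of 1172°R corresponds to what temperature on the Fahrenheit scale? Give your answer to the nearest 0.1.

712.3°F

In Celsius: (1172 - 491.67) × 5/9 = 377.9611°C.
In Fahrenheit: 377.9611 × 1.8 + 32 = 712.3°F.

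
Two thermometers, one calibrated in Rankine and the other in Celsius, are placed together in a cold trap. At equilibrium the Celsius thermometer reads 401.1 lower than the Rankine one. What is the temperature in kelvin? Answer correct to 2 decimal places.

159.94 K

Let x be the Rankine reading; then the Celsius reading is 5/9·x - 273.15.
(5/9·x - 273.15) - x = -401.1  ⇒  (-4/9)·x = -127.95  ⇒  x = 287.8875°R.
In Celsius: (287.8875 - 491.67) × 5/9 = -113.2125°C.
In kelvin: -113.2125 + 273.15 = 159.94 K.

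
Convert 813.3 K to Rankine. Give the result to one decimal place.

1463.9°R

In Celsius: 813.3 - 273.15 = 540.1500°C.
In Rankine: 540.1500 × 1.8 + 491.67 = 1463.9°R.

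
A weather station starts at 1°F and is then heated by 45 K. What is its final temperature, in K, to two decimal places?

Initial temperature in Celsius: (1 - 32) × 5/9 = -17.2222°C.
The 45 K change is an interval; Kelvin and Celsius degrees are the same size, so ΔC = +45°C.
Final Celsius temperature: -17.2222 + 45.0000 = 27.7778°C.
In kelvin: 27.7778 + 273.15 = 300.93 K.

300.93 K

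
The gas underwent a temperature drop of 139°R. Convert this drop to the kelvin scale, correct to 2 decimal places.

77.22 K

For a temperature interval the offset drops out; only the factor 5/9 applies.
139 × 5/9 = 77.22.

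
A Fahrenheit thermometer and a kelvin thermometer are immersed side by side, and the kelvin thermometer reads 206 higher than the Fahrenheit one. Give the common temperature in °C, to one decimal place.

43.9°C

Let x be the Fahrenheit reading; then the kelvin reading is 5/9·x + 255.372.
(5/9·x + 255.372) - x = 206  ⇒  (-4/9)·x = -49.3722  ⇒  x = 111.0875°F.
In Celsius: (111.0875 - 32) × 5/9 = 43.9°C.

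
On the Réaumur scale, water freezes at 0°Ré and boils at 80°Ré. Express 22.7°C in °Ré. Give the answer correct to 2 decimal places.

Linearly onto the Réaumur scale: 0 + (22.7000 / 100) × (80 - 0) = 18.16°Ré.

18.16°Ré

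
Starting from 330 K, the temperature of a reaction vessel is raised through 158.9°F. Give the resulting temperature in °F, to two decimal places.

Initial temperature in Celsius: 330 - 273.15 = 56.8500°C.
The 158.9°F change is an interval, so only the factor 5/9 applies: +158.9 × 5/9 = +88.2778°C.
Final Celsius temperature: 56.8500 + 88.2778 = 145.1278°C.
In Fahrenheit: 145.1278 × 1.8 + 32 = 293.23°F.

293.23°F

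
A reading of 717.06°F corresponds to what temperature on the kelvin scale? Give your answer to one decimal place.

In Celsius: (717.06 - 32) × 5/9 = 380.5889°C.
In kelvin: 380.5889 + 273.15 = 653.7 K.

653.7 K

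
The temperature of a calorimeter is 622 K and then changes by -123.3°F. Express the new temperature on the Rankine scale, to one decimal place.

996.3°R

Initial temperature in Celsius: 622 - 273.15 = 348.8500°C.
The 123.3°F change is an interval, so only the factor 5/9 applies: -123.3 × 5/9 = -68.5000°C.
Final Celsius temperature: 348.8500 - 68.5000 = 280.3500°C.
In Rankine: 280.3500 × 1.8 + 491.67 = 996.3°R.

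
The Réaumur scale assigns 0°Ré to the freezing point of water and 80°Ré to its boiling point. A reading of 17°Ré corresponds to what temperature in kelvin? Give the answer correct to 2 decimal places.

294.40 K

Linear interpolation between the fixed points: C = (17 - 0) × 100 / (80 - 0) = 21.2500°C.
Then 21.2500 + 273.15 = 294.40 K.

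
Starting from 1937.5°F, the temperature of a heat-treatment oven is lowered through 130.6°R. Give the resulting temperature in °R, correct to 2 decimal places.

Initial temperature in Celsius: (1937.5 - 32) × 5/9 = 1058.6111°C.
The 130.6°R change is an interval, so only the factor 5/9 applies: -130.6 × 5/9 = -72.5556°C.
Final Celsius temperature: 1058.6111 - 72.5556 = 986.0556°C.
In Rankine: 986.0556 × 1.8 + 491.67 = 2266.57°R.

2266.57°R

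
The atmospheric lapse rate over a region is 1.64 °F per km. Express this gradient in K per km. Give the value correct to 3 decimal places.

The quantity depends on a temperature interval, so only the ratio of degree sizes applies; the offset between the scales is irrelevant.
A change of 1°F is a change of 5/9 K, so 1.64 × 5/9 = 0.911.

0.911 K/km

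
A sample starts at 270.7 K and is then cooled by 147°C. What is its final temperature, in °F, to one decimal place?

-237.0°F

Initial temperature in Celsius: 270.7 - 273.15 = -2.4500°C.
Final Celsius temperature: -2.4500 - 147.0000 = -149.4500°C.
In Fahrenheit: -149.4500 × 1.8 + 32 = -237.0°F.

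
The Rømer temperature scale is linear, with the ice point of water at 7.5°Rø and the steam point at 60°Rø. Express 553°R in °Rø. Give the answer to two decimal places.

25.39°Rø

First in Celsius: (553 - 491.67) × 5/9 = 34.0722°C.
Linearly onto the Rømer scale: 7.5 + (34.0722 / 100) × (60 - 7.5) = 25.39°Rø.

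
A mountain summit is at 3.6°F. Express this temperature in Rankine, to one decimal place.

463.3°R

In Celsius: (3.6 - 32) × 5/9 = -15.7778°C.
In Rankine: -15.7778 × 1.8 + 491.67 = 463.3°R.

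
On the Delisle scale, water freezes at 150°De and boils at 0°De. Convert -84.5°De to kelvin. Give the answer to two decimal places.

429.48 K

Linear interpolation between the fixed points: C = (-84.5 - 150) × 100 / (0 - 150) = 156.3333°C.
Then 156.3333 + 273.15 = 429.48 K.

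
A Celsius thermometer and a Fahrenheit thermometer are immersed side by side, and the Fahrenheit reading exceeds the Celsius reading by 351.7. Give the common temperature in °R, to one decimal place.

1211.0°R

Let x be the Celsius reading; then the Fahrenheit reading is 1.8·x + 32.
(1.8·x + 32) - x = 351.7  ⇒  (0.8)·x = 319.7  ⇒  x = 399.6250°C.
In Rankine: 399.6250 × 1.8 + 491.67 = 1211.0°R.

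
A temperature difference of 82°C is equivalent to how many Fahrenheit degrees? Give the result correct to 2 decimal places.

Only the scale ratio 1.8 matters for a change in temperature.
82 × 1.8 = 147.60.

147.60°F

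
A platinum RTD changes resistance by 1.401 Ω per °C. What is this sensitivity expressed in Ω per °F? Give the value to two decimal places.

0.78 Ω per °F

The quantity depends on a temperature interval, so only the ratio of degree sizes applies; the offset between the scales is irrelevant.
A change of 1°F is a change of 5/9°C, so per °F the value is 1.401 × 5/9 = 0.78.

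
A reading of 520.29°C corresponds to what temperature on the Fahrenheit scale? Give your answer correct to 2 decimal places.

In Fahrenheit: 520.2900 × 1.8 + 32 = 968.52°F.

968.52°F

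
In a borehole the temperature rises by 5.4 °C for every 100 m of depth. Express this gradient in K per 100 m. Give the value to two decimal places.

The quantity depends on a temperature interval, so only the ratio of degree sizes applies; the offset between the scales is irrelevant.
A change of 1°C is a change of 1 K, so 5.4 × 1 = 5.40.

5.40 K/100 m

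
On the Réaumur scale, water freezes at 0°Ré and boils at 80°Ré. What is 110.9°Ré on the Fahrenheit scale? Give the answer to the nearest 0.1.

Linear interpolation between the fixed points: C = (110.9 - 0) × 100 / (80 - 0) = 138.6250°C.
Then 138.6250 × 1.8 + 32 = 281.5°F.

281.5°F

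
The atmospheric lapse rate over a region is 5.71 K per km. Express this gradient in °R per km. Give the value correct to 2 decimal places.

Since only a temperature interval is involved, the additive offset between the scales drops out.
A change of 1 K is a change of 1.8°R, so 5.71 × 1.8 = 10.28.

10.28 °R/km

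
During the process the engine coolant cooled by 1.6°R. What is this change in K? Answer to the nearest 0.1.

0.9 K

For a temperature interval the offset drops out; only the factor 5/9 applies.
1.6 × 5/9 = 0.9.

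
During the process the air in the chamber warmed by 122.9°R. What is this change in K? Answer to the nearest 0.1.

An interval of 1°R corresponds to 5/9 K.
122.9 × 5/9 = 68.3.

68.3 K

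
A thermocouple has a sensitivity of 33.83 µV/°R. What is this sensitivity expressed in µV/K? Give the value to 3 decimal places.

60.894 µV/K

Since only a temperature interval is involved, the additive offset between the scales drops out.
A change of 1 K is a change of 1.8°R, so per K the value is 33.83 × 1.8 = 60.894.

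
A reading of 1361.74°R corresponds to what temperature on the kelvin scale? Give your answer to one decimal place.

In Celsius: (1361.74 - 491.67) × 5/9 = 483.3722°C.
In kelvin: 483.3722 + 273.15 = 756.5 K.

756.5 K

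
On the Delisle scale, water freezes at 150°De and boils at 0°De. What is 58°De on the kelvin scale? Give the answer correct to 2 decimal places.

334.48 K

Linear interpolation between the fixed points: C = (58 - 150) × 100 / (0 - 150) = 61.3333°C.
Then 61.3333 + 273.15 = 334.48 K.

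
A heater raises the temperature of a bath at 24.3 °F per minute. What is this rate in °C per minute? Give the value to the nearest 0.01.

Since only a temperature interval is involved, the additive offset between the scales drops out.
A change of 1°F is a change of 5/9°C, so 24.3 × 5/9 = 13.50.

13.50 °C/minute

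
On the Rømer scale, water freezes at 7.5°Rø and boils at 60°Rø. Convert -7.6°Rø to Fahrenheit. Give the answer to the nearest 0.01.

-19.77°F

Linear interpolation between the fixed points: C = (-7.6 - 7.5) × 100 / (60 - 7.5) = -28.7619°C.
Then -28.7619 × 1.8 + 32 = -19.77°F.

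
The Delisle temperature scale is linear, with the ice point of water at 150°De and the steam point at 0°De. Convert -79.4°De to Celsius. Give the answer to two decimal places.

152.93°C

Linear interpolation between the fixed points: C = (-79.4 - 150) × 100 / (0 - 150) = 152.9333°C.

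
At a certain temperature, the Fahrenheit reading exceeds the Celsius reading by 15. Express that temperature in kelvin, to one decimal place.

251.9 K

Let x be the Fahrenheit reading; then the Celsius reading is 5/9·x - 17.7778.
(5/9·x - 17.7778) - x = -15  ⇒  (-4/9)·x = 25/9  ⇒  x = -6.2500°F.
In Celsius: (-6.25 - 32) × 5/9 = -21.2500°C.
In kelvin: -21.2500 + 273.15 = 251.9 K.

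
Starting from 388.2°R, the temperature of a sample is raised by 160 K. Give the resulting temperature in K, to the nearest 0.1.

375.7 K

Initial temperature in Celsius: (388.2 - 491.67) × 5/9 = -57.4833°C.
The 160 K change is an interval; Kelvin and Celsius degrees are the same size, so ΔC = +160°C.
Final Celsius temperature: -57.4833 + 160.0000 = 102.5167°C.
In kelvin: 102.5167 + 273.15 = 375.7 K.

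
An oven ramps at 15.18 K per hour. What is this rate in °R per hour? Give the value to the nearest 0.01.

The quantity depends on a temperature interval, so only the ratio of degree sizes applies; the offset between the scales is irrelevant.
A change of 1 K is a change of 1.8°R, so 15.18 × 1.8 = 27.32.

27.32 °R/hour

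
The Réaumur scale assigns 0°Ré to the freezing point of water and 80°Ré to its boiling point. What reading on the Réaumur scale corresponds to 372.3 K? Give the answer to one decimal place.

79.3°Ré

First in Celsius: 372.3 - 273.15 = 99.1500°C.
Linearly onto the Réaumur scale: 0 + (99.1500 / 100) × (80 - 0) = 79.3°Ré.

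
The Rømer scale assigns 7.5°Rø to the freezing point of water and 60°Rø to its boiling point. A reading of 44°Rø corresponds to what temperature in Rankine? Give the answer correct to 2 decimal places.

616.81°R

Linear interpolation between the fixed points: C = (44 - 7.5) × 100 / (60 - 7.5) = 69.5238°C.
Then 69.5238 × 1.8 + 491.67 = 616.81°R.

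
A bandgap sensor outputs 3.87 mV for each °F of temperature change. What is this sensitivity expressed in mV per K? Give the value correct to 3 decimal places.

The quantity depends on a temperature interval, so only the ratio of degree sizes applies; the offset between the scales is irrelevant.
A change of 1 K is a change of 1.8°F, so per K the value is 3.87 × 1.8 = 6.966.

6.966 mV per K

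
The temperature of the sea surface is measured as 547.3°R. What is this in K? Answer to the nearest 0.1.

304.1 K

In Celsius: (547.3 - 491.67) × 5/9 = 30.9056°C.
In kelvin: 30.9056 + 273.15 = 304.1 K.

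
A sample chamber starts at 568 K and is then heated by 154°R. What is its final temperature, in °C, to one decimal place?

380.4°C

Initial temperature in Celsius: 568 - 273.15 = 294.8500°C.
The 154°R change is an interval, so only the factor 5/9 applies: +154 × 5/9 = +85.5556°C.
Final Celsius temperature: 294.8500 + 85.5556 = 380.4056°C.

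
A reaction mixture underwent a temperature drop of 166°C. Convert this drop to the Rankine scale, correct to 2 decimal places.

298.80°R

Only the scale ratio 1.8 matters for a change in temperature.
166 × 1.8 = 298.80.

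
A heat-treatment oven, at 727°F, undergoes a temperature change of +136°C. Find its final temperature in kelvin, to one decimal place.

795.3 K

Initial temperature in Celsius: (727 - 32) × 5/9 = 386.1111°C.
Final Celsius temperature: 386.1111 + 136.0000 = 522.1111°C.
In kelvin: 522.1111 + 273.15 = 795.3 K.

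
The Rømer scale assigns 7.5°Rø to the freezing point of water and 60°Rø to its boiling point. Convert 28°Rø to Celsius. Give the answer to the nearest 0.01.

39.05°C

Linear interpolation between the fixed points: C = (28 - 7.5) × 100 / (60 - 7.5) = 39.0476°C.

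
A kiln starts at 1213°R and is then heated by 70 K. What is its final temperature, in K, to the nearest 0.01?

Initial temperature in Celsius: (1213 - 491.67) × 5/9 = 400.7389°C.
The 70 K change is an interval; Kelvin and Celsius degrees are the same size, so ΔC = +70°C.
Final Celsius temperature: 400.7389 + 70.0000 = 470.7389°C.
In kelvin: 470.7389 + 273.15 = 743.89 K.

743.89 K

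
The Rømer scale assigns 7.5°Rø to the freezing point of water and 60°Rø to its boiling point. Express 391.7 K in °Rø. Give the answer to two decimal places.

First in Celsius: 391.7 - 273.15 = 118.5500°C.
Linearly onto the Rømer scale: 7.5 + (118.5500 / 100) × (60 - 7.5) = 69.74°Rø.

69.74°Rø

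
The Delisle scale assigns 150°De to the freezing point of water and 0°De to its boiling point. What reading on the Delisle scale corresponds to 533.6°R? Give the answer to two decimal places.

115.06°De

First in Celsius: (533.6 - 491.67) × 5/9 = 23.2944°C.
Linearly onto the Delisle scale: 150 + (23.2944 / 100) × (0 - 150) = 115.06°De.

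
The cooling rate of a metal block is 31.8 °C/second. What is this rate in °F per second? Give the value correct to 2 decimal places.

Since only a temperature interval is involved, the additive offset between the scales drops out.
A change of 1°C is a change of 1.8°F, so 31.8 × 1.8 = 57.24.

57.24 °F/second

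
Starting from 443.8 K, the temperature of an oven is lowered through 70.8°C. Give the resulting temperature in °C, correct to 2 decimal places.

Initial temperature in Celsius: 443.8 - 273.15 = 170.6500°C.
Final Celsius temperature: 170.6500 - 70.8000 = 99.8500°C.

99.85°C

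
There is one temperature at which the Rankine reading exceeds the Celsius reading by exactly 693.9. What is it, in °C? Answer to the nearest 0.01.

Let C be the Celsius reading. The Rankine reading is R = 1.8·C + 491.67.
Require R - C = 693.9: (0.8)·C + 491.67 = 693.9.
C = (693.9 - 491.67) / (0.8) = 252.79.

252.79°C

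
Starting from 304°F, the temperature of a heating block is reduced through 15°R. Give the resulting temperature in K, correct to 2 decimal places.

415.93 K

Initial temperature in Celsius: (304 - 32) × 5/9 = 151.1111°C.
The 15°R change is an interval, so only the factor 5/9 applies: -15 × 5/9 = -8.3333°C.
Final Celsius temperature: 151.1111 - 8.3333 = 142.7778°C.
In kelvin: 142.7778 + 273.15 = 415.93 K.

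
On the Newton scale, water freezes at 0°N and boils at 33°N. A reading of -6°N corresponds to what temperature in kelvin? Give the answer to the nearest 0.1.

Linear interpolation between the fixed points: C = (-6 - 0) × 100 / (33 - 0) = -18.1818°C.
Then -18.1818 + 273.15 = 255.0 K.

255.0 K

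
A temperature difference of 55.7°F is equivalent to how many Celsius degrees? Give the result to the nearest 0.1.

30.9°C

Only the scale ratio 5/9 matters for a change in temperature.
55.7 × 5/9 = 30.9.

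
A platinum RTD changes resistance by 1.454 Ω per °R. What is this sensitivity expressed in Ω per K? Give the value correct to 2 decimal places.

2.62 Ω per K

Since only a temperature interval is involved, the additive offset between the scales drops out.
A change of 1 K is a change of 1.8°R, so per K the value is 1.454 × 1.8 = 2.62.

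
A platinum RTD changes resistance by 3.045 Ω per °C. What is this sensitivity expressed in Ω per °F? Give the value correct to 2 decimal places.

Since only a temperature interval is involved, the additive offset between the scales drops out.
A change of 1°F is a change of 5/9°C, so per °F the value is 3.045 × 5/9 = 1.69.

1.69 Ω per °F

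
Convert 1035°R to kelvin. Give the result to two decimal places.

In Celsius: (1035 - 491.67) × 5/9 = 301.8500°C.
In kelvin: 301.8500 + 273.15 = 575.00 K.

575.00 K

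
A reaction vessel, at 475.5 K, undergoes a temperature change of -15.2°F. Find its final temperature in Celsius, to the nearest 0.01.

Initial temperature in Celsius: 475.5 - 273.15 = 202.3500°C.
The 15.2°F change is an interval, so only the factor 5/9 applies: -15.2 × 5/9 = -8.4444°C.
Final Celsius temperature: 202.3500 - 8.4444 = 193.9056°C.

193.91°C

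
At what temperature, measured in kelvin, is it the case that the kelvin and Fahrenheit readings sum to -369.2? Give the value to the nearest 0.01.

32.31 K

Let K be the kelvin reading. The Fahrenheit reading is F = 1.8·K - 459.67.
Require K + F = -369.2: (2.8)·K - 459.67 = -369.2.
K = (-369.2 + 459.67) / (2.8) = 32.31.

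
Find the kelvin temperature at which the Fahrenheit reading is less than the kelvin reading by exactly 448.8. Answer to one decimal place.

13.6 K

Let K be the kelvin reading. The Fahrenheit reading is F = 1.8·K - 459.67.
Require F - K = -448.8: (0.8)·K - 459.67 = -448.8.
K = (-448.8 + 459.67) / (0.8) = 13.6.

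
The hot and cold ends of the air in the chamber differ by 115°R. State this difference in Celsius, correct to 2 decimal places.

63.89°C

Only the scale ratio 5/9 matters for a change in temperature.
115 × 5/9 = 63.89.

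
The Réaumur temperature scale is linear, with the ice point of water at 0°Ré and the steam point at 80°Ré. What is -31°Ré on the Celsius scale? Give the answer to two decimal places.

Linear interpolation between the fixed points: C = (-31 - 0) × 100 / (80 - 0) = -38.7500°C.

-38.75°C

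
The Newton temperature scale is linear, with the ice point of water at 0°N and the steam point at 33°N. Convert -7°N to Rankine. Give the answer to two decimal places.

Linear interpolation between the fixed points: C = (-7 - 0) × 100 / (33 - 0) = -21.2121°C.
Then -21.2121 × 1.8 + 491.67 = 453.49°R.

453.49°R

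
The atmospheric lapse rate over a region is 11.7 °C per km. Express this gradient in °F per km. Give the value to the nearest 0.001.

21.060 °F/km

Since only a temperature interval is involved, the additive offset between the scales drops out.
A change of 1°C is a change of 1.8°F, so 11.7 × 1.8 = 21.060.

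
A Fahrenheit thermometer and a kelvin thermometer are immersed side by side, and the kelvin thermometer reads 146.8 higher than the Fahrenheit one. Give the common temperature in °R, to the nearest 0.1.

Let x be the Fahrenheit reading; then the kelvin reading is 5/9·x + 255.372.
(5/9·x + 255.372) - x = 146.8  ⇒  (-4/9)·x = -108.572  ⇒  x = 244.2875°F.
In Celsius: (244.2875 - 32) × 5/9 = 117.9375°C.
In Rankine: 117.9375 × 1.8 + 491.67 = 704.0°R.

704.0°R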